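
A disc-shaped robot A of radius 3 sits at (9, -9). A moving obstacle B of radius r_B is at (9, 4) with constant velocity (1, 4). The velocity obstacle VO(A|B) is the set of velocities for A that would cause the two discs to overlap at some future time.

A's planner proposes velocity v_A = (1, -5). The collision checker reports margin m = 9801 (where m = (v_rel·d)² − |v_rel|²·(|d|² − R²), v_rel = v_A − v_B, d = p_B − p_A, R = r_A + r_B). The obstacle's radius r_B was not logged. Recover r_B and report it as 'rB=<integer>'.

m = 9801
d = (0, 13);  v_rel = (0, -9),  |v_rel|² = 81
v_rel×d = (0)·(13) − (-9)·(0) = 0
since m = R²·81 − 0²:  R² = (0 + 9801) / 81 = 121
R = √121 = 11  ⇒  r_B = 11 − 3 = 8

rB=8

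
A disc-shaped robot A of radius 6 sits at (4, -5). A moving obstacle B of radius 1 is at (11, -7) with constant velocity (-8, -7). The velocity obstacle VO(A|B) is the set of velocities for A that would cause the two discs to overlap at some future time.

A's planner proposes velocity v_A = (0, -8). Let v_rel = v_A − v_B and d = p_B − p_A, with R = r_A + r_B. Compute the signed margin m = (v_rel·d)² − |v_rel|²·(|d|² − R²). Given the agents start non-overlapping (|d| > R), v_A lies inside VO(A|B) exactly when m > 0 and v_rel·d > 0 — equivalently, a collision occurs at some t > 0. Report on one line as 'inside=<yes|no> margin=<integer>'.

d = (7, -2),  |d|² = 53;  R = 6+1 = 7,  c = 53−7² = 4
v_rel = (8, -1),  |v_rel|² = 65;  v_rel·d = (8)·(7) + (-1)·(-2) = 58
65·t² − 116·t + 4 = 0  ⇒  m = 58² − 65·4 = 3104
m = 3104 > 0,  v_rel·d = 58 > 0  ⇒  inside

inside=yes margin=3104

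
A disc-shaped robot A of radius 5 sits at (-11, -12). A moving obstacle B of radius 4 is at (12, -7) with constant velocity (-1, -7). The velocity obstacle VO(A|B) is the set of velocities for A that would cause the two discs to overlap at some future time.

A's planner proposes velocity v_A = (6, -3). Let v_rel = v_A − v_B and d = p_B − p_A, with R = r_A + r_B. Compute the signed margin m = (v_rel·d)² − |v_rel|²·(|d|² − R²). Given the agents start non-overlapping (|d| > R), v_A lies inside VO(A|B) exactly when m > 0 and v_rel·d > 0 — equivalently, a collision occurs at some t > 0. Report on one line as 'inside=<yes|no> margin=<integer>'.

d = (23, 5),  |d|² = 554;  R = 5+4 = 9,  c = 554−9² = 473
v_rel = (7, 4),  |v_rel|² = 65;  v_rel·d = (7)·(23) + (4)·(5) = 181
65·t² − 362·t + 473 = 0  ⇒  m = 181² − 65·473 = 2016
m = 2016 > 0,  v_rel·d = 181 > 0  ⇒  inside

inside=yes margin=2016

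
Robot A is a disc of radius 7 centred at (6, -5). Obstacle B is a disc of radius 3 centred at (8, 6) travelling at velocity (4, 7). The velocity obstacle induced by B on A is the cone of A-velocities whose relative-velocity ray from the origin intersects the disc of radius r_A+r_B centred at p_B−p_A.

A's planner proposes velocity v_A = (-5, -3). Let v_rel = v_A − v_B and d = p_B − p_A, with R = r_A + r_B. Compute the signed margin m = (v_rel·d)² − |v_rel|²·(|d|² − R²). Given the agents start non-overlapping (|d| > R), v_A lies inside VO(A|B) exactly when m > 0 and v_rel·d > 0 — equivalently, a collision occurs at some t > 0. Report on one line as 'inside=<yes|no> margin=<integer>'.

d = (2, 11),  |d|² = 125;  R = 7+3 = 10,  c = 125−10² = 25
v_rel = (-9, -10),  |v_rel|² = 181;  v_rel·d = (-9)·(2) + (-10)·(11) = -128
181·t² + 256·t + 25 = 0  ⇒  m = (-128)² − 181·25 = 11859
m = 11859 > 0,  v_rel·d = -128 < 0  ⇒  outside

inside=no margin=11859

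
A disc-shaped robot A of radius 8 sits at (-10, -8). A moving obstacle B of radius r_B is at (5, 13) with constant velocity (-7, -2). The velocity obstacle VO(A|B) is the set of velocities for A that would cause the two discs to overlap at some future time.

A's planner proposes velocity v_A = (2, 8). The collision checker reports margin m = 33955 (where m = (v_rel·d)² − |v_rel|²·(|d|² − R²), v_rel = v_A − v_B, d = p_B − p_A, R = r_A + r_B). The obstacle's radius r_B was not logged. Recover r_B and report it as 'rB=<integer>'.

m = 33955
d = (15, 21);  v_rel = (9, 10),  |v_rel|² = 181
v_rel×d = (9)·(21) − (10)·(15) = 39
since m = R²·181 − 39²:  R² = (1521 + 33955) / 181 = 196
R = √196 = 14  ⇒  r_B = 14 − 8 = 6

rB=6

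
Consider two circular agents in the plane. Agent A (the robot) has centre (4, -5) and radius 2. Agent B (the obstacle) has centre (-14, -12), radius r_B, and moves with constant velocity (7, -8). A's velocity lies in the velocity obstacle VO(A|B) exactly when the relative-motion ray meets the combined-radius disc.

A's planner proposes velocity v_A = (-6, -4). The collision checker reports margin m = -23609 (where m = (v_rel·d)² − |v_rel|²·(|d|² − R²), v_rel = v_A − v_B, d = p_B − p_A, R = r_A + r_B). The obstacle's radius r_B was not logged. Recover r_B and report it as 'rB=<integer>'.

m = -23609
d = (-18, -7);  v_rel = (-13, 4),  |v_rel|² = 185
v_rel×d = (-13)·(-7) − (4)·(-18) = 163
since m = R²·185 − 163²:  R² = (26569 + -23609) / 185 = 16
R = √16 = 4  ⇒  r_B = 4 − 2 = 2

rB=2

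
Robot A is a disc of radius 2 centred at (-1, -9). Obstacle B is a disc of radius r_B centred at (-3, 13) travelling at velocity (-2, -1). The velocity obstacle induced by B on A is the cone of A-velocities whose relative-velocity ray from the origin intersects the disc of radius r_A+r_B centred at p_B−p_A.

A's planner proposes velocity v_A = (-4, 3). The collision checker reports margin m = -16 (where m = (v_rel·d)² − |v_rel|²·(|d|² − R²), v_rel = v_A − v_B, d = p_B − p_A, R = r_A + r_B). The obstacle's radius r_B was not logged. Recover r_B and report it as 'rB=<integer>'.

m = -16
d = (-2, 22);  v_rel = (-2, 4),  |v_rel|² = 20
v_rel×d = (-2)·(22) − (4)·(-2) = -36
since m = R²·20 − (-36)²:  R² = (1296 + -16) / 20 = 64
R = √64 = 8  ⇒  r_B = 8 − 2 = 6

rB=6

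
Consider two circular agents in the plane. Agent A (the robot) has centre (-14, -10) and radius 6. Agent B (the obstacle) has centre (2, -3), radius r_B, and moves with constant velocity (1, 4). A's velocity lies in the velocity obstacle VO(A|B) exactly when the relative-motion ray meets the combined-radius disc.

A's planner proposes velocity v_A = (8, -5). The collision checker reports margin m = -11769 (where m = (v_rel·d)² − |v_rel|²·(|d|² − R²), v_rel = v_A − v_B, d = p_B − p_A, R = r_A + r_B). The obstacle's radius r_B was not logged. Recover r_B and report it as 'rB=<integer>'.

m = -11769
d = (16, 7);  v_rel = (7, -9),  |v_rel|² = 130
v_rel×d = (7)·(7) − (-9)·(16) = 193
since m = R²·130 − 193²:  R² = (37249 + -11769) / 130 = 196
R = √196 = 14  ⇒  r_B = 14 − 6 = 8

rB=8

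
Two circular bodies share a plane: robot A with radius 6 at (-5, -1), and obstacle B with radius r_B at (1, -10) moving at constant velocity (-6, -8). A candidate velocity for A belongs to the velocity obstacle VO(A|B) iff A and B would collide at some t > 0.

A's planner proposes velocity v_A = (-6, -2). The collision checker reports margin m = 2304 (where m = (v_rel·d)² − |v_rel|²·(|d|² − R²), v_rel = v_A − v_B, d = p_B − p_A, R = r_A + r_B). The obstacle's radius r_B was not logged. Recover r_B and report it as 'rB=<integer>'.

m = 2304
d = (6, -9);  v_rel = (0, 6),  |v_rel|² = 36
v_rel×d = (0)·(-9) − (6)·(6) = -36
since m = R²·36 − (-36)²:  R² = (1296 + 2304) / 36 = 100
R = √100 = 10  ⇒  r_B = 10 − 6 = 4

rB=4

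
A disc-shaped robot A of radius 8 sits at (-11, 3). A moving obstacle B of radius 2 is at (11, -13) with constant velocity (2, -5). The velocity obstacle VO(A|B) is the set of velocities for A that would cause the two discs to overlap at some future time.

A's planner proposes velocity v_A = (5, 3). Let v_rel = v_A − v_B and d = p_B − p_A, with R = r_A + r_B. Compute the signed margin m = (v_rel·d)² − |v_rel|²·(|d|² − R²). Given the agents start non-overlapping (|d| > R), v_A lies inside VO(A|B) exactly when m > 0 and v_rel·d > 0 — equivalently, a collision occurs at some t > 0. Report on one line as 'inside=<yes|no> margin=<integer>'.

d = (22, -16),  |d|² = 740;  R = 8+2 = 10,  c = 740−10² = 640
v_rel = (3, 8),  |v_rel|² = 73;  v_rel·d = (3)·(22) + (8)·(-16) = -62
73·t² + 124·t + 640 = 0  ⇒  m = (-62)² − 73·640 = -42876
m = -42876 < 0,  v_rel·d = -62 < 0  ⇒  outside

inside=no margin=-42876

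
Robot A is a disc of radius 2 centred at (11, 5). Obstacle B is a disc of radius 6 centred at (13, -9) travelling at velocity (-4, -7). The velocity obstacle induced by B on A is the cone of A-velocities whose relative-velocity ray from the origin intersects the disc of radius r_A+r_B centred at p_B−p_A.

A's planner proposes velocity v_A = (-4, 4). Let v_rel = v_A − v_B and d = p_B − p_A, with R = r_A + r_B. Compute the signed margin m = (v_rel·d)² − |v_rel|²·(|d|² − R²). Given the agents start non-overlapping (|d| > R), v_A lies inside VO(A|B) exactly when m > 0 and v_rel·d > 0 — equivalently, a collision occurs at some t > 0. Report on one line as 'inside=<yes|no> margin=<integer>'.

d = (2, -14),  |d|² = 200;  R = 2+6 = 8,  c = 200−8² = 136
v_rel = (0, 11),  |v_rel|² = 121;  v_rel·d = (0)·(2) + (11)·(-14) = -154
121·t² + 308·t + 136 = 0  ⇒  m = (-154)² − 121·136 = 7260
m = 7260 > 0,  v_rel·d = -154 < 0  ⇒  outside

inside=no margin=7260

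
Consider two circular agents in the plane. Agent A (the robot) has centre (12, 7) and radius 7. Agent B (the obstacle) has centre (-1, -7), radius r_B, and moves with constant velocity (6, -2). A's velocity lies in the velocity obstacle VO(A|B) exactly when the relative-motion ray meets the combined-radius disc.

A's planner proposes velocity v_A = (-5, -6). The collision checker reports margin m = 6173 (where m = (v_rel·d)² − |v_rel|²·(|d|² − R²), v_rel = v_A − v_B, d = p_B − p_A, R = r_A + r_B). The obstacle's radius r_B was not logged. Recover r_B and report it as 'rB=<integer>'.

m = 6173
d = (-13, -14);  v_rel = (-11, -4),  |v_rel|² = 137
v_rel×d = (-11)·(-14) − (-4)·(-13) = 102
since m = R²·137 − 102²:  R² = (10404 + 6173) / 137 = 121
R = √121 = 11  ⇒  r_B = 11 − 7 = 4

rB=4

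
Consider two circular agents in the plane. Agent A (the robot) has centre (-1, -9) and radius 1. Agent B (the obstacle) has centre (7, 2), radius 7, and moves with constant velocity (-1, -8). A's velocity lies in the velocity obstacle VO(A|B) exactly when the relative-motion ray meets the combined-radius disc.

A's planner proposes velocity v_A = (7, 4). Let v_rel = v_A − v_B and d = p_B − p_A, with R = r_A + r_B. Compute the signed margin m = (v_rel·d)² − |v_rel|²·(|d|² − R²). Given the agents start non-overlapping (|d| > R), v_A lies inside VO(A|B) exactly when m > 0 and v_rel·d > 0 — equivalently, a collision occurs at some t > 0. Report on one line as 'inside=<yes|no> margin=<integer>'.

d = (8, 11),  |d|² = 185;  R = 1+7 = 8,  c = 185−8² = 121
v_rel = (8, 12),  |v_rel|² = 208;  v_rel·d = (8)·(8) + (12)·(11) = 196
208·t² − 392·t + 121 = 0  ⇒  m = 196² − 208·121 = 13248
m = 13248 > 0,  v_rel·d = 196 > 0  ⇒  inside

inside=yes margin=13248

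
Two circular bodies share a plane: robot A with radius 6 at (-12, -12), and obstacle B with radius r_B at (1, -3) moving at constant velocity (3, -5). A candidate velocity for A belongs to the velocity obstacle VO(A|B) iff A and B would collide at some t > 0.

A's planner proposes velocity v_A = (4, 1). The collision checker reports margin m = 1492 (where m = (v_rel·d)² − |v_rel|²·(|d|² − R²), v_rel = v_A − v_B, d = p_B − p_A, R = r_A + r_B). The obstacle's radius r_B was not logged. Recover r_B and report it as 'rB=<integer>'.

m = 1492
d = (13, 9);  v_rel = (1, 6),  |v_rel|² = 37
v_rel×d = (1)·(9) − (6)·(13) = -69
since m = R²·37 − (-69)²:  R² = (4761 + 1492) / 37 = 169
R = √169 = 13  ⇒  r_B = 13 − 6 = 7

rB=7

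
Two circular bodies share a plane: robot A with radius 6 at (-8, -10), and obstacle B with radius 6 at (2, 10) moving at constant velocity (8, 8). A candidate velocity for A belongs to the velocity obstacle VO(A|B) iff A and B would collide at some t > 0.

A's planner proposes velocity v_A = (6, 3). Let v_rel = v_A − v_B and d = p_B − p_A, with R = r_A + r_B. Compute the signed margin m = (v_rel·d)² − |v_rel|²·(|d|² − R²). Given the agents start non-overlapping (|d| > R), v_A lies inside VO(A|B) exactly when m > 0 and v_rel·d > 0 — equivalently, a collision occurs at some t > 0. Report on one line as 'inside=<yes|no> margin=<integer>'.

d = (10, 20),  |d|² = 500;  R = 6+6 = 12,  c = 500−12² = 356
v_rel = (-2, -5),  |v_rel|² = 29;  v_rel·d = (-2)·(10) + (-5)·(20) = -120
29·t² + 240·t + 356 = 0  ⇒  m = (-120)² − 29·356 = 4076
m = 4076 > 0,  v_rel·d = -120 < 0  ⇒  outside

inside=no margin=4076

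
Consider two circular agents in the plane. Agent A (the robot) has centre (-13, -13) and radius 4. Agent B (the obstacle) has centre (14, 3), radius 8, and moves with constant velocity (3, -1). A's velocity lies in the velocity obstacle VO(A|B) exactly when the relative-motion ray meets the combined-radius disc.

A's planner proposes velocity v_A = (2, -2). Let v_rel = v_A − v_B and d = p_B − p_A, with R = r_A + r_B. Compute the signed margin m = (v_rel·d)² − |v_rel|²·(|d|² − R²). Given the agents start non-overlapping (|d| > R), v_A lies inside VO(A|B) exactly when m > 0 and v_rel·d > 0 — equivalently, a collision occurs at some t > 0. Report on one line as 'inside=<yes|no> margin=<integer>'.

d = (27, 16),  |d|² = 985;  R = 4+8 = 12,  c = 985−12² = 841
v_rel = (-1, -1),  |v_rel|² = 2;  v_rel·d = (-1)·(27) + (-1)·(16) = -43
2·t² + 86·t + 841 = 0  ⇒  m = (-43)² − 2·841 = 167
m = 167 > 0,  v_rel·d = -43 < 0  ⇒  outside

inside=no margin=167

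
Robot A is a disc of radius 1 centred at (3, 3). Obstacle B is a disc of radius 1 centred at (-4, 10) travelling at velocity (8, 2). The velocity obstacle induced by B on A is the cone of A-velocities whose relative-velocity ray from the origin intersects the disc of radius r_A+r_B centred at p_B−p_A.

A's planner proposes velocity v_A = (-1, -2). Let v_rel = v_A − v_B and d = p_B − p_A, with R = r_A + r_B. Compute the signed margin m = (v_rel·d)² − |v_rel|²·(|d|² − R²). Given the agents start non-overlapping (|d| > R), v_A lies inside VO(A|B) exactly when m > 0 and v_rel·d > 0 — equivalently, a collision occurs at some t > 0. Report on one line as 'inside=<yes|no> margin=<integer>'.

d = (-7, 7),  |d|² = 98;  R = 1+1 = 2,  c = 98−2² = 94
v_rel = (-9, -4),  |v_rel|² = 97;  v_rel·d = (-9)·(-7) + (-4)·(7) = 35
97·t² − 70·t + 94 = 0  ⇒  m = 35² − 97·94 = -7893
m = -7893 < 0,  v_rel·d = 35 > 0  ⇒  outside

inside=no margin=-7893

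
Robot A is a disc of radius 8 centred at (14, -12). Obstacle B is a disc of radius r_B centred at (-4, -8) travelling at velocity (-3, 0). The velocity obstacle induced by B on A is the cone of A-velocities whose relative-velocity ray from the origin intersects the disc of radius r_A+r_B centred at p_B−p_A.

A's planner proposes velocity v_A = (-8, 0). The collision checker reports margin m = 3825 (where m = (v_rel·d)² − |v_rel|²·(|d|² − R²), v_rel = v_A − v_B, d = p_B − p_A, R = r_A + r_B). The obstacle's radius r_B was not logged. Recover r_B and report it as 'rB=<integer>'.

m = 3825
d = (-18, 4);  v_rel = (-5, 0),  |v_rel|² = 25
v_rel×d = (-5)·(4) − (0)·(-18) = -20
since m = R²·25 − (-20)²:  R² = (400 + 3825) / 25 = 169
R = √169 = 13  ⇒  r_B = 13 − 8 = 5

rB=5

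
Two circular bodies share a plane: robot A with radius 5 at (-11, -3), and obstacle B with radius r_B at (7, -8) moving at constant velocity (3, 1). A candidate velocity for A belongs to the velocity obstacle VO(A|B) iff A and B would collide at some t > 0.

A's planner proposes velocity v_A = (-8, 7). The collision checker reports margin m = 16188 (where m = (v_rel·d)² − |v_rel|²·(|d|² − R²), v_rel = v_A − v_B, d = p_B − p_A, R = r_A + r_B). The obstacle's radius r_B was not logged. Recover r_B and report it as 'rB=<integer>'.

m = 16188
d = (18, -5);  v_rel = (-11, 6),  |v_rel|² = 157
v_rel×d = (-11)·(-5) − (6)·(18) = -53
since m = R²·157 − (-53)²:  R² = (2809 + 16188) / 157 = 121
R = √121 = 11  ⇒  r_B = 11 − 5 = 6

rB=6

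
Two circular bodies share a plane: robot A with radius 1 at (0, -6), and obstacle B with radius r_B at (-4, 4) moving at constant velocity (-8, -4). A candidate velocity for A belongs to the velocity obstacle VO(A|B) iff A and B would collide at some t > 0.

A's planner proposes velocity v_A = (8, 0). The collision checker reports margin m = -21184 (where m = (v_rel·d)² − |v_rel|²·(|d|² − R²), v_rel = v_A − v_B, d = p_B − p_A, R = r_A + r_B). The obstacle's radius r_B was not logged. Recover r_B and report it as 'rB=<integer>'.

m = -21184
d = (-4, 10);  v_rel = (16, 4),  |v_rel|² = 272
v_rel×d = (16)·(10) − (4)·(-4) = 176
since m = R²·272 − 176²:  R² = (30976 + -21184) / 272 = 36
R = √36 = 6  ⇒  r_B = 6 − 1 = 5

rB=5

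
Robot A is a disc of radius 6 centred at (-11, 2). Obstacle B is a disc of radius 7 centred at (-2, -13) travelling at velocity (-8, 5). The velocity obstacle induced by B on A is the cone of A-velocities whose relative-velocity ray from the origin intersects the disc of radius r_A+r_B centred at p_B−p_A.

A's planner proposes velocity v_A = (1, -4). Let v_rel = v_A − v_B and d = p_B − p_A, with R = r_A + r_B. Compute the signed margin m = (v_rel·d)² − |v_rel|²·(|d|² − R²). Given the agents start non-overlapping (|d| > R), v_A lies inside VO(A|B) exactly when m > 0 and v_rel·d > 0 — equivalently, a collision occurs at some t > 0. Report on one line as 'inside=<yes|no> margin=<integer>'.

d = (9, -15),  |d|² = 306;  R = 6+7 = 13,  c = 306−13² = 137
v_rel = (9, -9),  |v_rel|² = 162;  v_rel·d = (9)·(9) + (-9)·(-15) = 216
162·t² − 432·t + 137 = 0  ⇒  m = 216² − 162·137 = 24462
m = 24462 > 0,  v_rel·d = 216 > 0  ⇒  inside

inside=yes margin=24462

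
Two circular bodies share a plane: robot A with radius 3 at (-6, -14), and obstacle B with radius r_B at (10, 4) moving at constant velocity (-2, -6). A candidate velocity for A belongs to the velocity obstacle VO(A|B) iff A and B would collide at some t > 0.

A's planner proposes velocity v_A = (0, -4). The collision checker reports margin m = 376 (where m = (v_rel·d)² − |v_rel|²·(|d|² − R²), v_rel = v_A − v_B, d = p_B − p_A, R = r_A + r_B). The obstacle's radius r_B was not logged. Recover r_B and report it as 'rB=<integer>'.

m = 376
d = (16, 18);  v_rel = (2, 2),  |v_rel|² = 8
v_rel×d = (2)·(18) − (2)·(16) = 4
since m = R²·8 − 4²:  R² = (16 + 376) / 8 = 49
R = √49 = 7  ⇒  r_B = 7 − 3 = 4

rB=4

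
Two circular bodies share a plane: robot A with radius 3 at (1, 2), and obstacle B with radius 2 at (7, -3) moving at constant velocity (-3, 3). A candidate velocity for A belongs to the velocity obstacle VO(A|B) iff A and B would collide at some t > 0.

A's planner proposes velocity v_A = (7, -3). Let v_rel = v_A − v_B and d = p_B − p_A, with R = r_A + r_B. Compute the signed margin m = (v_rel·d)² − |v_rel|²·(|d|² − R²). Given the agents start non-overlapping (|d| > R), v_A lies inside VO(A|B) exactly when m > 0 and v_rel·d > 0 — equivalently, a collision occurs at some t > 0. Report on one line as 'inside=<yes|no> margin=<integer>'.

d = (6, -5),  |d|² = 61;  R = 3+2 = 5,  c = 61−5² = 36
v_rel = (10, -6),  |v_rel|² = 136;  v_rel·d = (10)·(6) + (-6)·(-5) = 90
136·t² − 180·t + 36 = 0  ⇒  m = 90² − 136·36 = 3204
m = 3204 > 0,  v_rel·d = 90 > 0  ⇒  inside

inside=yes margin=3204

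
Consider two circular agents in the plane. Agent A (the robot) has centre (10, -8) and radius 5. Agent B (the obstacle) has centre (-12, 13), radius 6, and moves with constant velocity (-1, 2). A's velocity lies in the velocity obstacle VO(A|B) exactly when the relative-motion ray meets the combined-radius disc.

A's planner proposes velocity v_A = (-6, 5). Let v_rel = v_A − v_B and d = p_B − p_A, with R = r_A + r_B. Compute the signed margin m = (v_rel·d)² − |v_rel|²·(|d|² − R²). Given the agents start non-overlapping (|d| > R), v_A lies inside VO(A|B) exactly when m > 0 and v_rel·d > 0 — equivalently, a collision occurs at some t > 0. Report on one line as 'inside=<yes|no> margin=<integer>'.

d = (-22, 21),  |d|² = 925;  R = 5+6 = 11,  c = 925−11² = 804
v_rel = (-5, 3),  |v_rel|² = 34;  v_rel·d = (-5)·(-22) + (3)·(21) = 173
34·t² − 346·t + 804 = 0  ⇒  m = 173² − 34·804 = 2593
m = 2593 > 0,  v_rel·d = 173 > 0  ⇒  inside

inside=yes margin=2593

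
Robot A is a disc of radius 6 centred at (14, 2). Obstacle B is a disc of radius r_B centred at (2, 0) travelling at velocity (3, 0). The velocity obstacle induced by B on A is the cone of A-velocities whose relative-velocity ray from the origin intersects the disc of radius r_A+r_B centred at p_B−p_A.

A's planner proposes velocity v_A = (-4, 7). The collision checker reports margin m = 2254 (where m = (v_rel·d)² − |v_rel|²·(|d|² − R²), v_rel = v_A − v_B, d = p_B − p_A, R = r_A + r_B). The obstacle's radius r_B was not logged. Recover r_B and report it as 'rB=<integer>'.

m = 2254
d = (-12, -2);  v_rel = (-7, 7),  |v_rel|² = 98
v_rel×d = (-7)·(-2) − (7)·(-12) = 98
since m = R²·98 − 98²:  R² = (9604 + 2254) / 98 = 121
R = √121 = 11  ⇒  r_B = 11 − 6 = 5

rB=5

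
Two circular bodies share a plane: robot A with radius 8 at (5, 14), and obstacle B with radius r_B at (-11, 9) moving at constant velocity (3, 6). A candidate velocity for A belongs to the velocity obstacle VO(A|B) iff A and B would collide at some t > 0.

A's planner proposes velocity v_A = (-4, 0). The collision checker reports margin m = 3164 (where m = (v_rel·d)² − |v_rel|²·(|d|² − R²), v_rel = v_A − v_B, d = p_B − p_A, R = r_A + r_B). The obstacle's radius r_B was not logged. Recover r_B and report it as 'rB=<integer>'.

m = 3164
d = (-16, -5);  v_rel = (-7, -6),  |v_rel|² = 85
v_rel×d = (-7)·(-5) − (-6)·(-16) = -61
since m = R²·85 − (-61)²:  R² = (3721 + 3164) / 85 = 81
R = √81 = 9  ⇒  r_B = 9 − 8 = 1

rB=1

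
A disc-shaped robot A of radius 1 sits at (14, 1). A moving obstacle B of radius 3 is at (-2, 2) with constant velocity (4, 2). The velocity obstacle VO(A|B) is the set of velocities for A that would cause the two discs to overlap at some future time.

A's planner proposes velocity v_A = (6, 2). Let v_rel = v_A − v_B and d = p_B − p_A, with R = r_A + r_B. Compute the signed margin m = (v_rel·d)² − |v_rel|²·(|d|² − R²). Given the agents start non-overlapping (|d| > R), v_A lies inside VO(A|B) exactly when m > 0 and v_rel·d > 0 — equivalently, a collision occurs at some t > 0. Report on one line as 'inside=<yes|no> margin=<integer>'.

d = (-16, 1),  |d|² = 257;  R = 1+3 = 4,  c = 257−4² = 241
v_rel = (2, 0),  |v_rel|² = 4;  v_rel·d = (2)·(-16) + (0)·(1) = -32
4·t² + 64·t + 241 = 0  ⇒  m = (-32)² − 4·241 = 60
m = 60 > 0,  v_rel·d = -32 < 0  ⇒  outside

inside=no margin=60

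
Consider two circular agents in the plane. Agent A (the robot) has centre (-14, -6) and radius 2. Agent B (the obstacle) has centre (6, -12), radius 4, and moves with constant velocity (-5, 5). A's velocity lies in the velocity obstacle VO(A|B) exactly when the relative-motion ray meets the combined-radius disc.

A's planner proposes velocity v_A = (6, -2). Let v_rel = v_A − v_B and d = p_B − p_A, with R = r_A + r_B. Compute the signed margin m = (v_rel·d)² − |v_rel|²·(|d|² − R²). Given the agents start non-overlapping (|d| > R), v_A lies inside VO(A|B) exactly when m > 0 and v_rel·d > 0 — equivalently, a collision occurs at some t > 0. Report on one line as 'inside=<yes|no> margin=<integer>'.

d = (20, -6),  |d|² = 436;  R = 2+4 = 6,  c = 436−6² = 400
v_rel = (11, -7),  |v_rel|² = 170;  v_rel·d = (11)·(20) + (-7)·(-6) = 262
170·t² − 524·t + 400 = 0  ⇒  m = 262² − 170·400 = 644
m = 644 > 0,  v_rel·d = 262 > 0  ⇒  inside

inside=yes margin=644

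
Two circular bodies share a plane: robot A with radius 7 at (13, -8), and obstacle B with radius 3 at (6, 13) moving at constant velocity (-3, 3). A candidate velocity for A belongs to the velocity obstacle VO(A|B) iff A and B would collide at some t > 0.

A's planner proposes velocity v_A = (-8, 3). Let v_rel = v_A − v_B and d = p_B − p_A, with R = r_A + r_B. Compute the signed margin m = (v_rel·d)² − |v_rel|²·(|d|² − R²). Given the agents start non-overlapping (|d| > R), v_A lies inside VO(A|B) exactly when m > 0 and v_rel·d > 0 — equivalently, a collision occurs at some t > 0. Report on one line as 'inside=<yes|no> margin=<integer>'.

d = (-7, 21),  |d|² = 490;  R = 7+3 = 10,  c = 490−10² = 390
v_rel = (-5, 0),  |v_rel|² = 25;  v_rel·d = (-5)·(-7) + (0)·(21) = 35
25·t² − 70·t + 390 = 0  ⇒  m = 35² − 25·390 = -8525
m = -8525 < 0,  v_rel·d = 35 > 0  ⇒  outside

inside=no margin=-8525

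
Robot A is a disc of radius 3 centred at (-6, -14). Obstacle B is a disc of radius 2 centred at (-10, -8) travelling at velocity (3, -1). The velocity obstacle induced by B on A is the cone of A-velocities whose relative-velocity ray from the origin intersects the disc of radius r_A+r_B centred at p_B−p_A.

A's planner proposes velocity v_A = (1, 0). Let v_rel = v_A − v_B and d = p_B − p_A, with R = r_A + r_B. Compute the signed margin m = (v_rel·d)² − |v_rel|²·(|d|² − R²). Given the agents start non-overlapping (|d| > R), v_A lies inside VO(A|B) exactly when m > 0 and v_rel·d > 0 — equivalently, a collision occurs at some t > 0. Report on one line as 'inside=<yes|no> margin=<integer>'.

d = (-4, 6),  |d|² = 52;  R = 3+2 = 5,  c = 52−5² = 27
v_rel = (-2, 1),  |v_rel|² = 5;  v_rel·d = (-2)·(-4) + (1)·(6) = 14
5·t² − 28·t + 27 = 0  ⇒  m = 14² − 5·27 = 61
m = 61 > 0,  v_rel·d = 14 > 0  ⇒  inside

inside=yes margin=61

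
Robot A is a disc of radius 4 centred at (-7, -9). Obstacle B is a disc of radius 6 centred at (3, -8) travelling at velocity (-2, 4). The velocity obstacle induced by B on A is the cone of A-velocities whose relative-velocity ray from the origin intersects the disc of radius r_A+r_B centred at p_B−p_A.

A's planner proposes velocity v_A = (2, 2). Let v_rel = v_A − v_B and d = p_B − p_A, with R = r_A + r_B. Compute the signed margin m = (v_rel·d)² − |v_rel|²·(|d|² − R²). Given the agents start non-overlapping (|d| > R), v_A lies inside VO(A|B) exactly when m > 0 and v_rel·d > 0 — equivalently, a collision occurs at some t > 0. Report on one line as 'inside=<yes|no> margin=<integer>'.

d = (10, 1),  |d|² = 101;  R = 4+6 = 10,  c = 101−10² = 1
v_rel = (4, -2),  |v_rel|² = 20;  v_rel·d = (4)·(10) + (-2)·(1) = 38
20·t² − 76·t + 1 = 0  ⇒  m = 38² − 20·1 = 1424
m = 1424 > 0,  v_rel·d = 38 > 0  ⇒  inside

inside=yes margin=1424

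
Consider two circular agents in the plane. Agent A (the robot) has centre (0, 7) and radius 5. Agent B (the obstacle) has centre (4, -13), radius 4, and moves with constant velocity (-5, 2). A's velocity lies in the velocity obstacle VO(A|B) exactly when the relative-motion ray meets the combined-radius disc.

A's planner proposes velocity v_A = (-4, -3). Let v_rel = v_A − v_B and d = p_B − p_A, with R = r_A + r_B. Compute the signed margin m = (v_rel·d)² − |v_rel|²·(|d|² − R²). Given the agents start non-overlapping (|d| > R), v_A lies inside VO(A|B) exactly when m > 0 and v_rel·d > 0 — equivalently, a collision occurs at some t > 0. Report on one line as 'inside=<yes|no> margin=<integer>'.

d = (4, -20),  |d|² = 416;  R = 5+4 = 9,  c = 416−9² = 335
v_rel = (1, -5),  |v_rel|² = 26;  v_rel·d = (1)·(4) + (-5)·(-20) = 104
26·t² − 208·t + 335 = 0  ⇒  m = 104² − 26·335 = 2106
m = 2106 > 0,  v_rel·d = 104 > 0  ⇒  inside

inside=yes margin=2106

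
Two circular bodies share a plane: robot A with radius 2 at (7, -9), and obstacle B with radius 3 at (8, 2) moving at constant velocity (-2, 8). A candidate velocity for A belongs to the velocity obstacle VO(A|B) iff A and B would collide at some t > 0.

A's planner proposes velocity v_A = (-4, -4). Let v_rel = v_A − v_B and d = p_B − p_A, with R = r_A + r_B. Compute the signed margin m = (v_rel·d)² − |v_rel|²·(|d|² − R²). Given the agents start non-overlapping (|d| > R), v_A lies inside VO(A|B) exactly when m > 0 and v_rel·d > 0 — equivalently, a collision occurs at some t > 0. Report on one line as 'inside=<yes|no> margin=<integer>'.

d = (1, 11),  |d|² = 122;  R = 2+3 = 5,  c = 122−5² = 97
v_rel = (-2, -12),  |v_rel|² = 148;  v_rel·d = (-2)·(1) + (-12)·(11) = -134
148·t² + 268·t + 97 = 0  ⇒  m = (-134)² − 148·97 = 3600
m = 3600 > 0,  v_rel·d = -134 < 0  ⇒  outside

inside=no margin=3600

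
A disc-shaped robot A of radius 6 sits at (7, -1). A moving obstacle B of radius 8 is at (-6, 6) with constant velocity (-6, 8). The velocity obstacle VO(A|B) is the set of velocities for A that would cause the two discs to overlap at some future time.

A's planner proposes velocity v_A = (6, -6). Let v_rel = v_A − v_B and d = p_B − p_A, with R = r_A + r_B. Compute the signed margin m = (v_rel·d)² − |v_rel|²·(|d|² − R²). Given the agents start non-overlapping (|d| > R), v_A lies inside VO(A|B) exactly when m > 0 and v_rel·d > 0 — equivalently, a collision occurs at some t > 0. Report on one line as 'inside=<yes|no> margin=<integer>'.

d = (-13, 7),  |d|² = 218;  R = 6+8 = 14,  c = 218−14² = 22
v_rel = (12, -14),  |v_rel|² = 340;  v_rel·d = (12)·(-13) + (-14)·(7) = -254
340·t² + 508·t + 22 = 0  ⇒  m = (-254)² − 340·22 = 57036
m = 57036 > 0,  v_rel·d = -254 < 0  ⇒  outside

inside=no margin=57036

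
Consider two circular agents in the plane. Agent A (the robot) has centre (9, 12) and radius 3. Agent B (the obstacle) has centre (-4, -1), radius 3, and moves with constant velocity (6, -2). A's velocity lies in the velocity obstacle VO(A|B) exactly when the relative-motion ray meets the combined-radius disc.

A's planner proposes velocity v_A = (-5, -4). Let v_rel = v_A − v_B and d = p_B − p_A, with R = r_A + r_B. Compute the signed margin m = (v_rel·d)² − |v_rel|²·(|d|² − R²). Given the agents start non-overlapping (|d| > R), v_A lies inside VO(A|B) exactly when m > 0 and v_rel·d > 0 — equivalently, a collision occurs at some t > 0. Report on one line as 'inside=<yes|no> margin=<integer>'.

d = (-13, -13),  |d|² = 338;  R = 3+3 = 6,  c = 338−6² = 302
v_rel = (-11, -2),  |v_rel|² = 125;  v_rel·d = (-11)·(-13) + (-2)·(-13) = 169
125·t² − 338·t + 302 = 0  ⇒  m = 169² − 125·302 = -9189
m = -9189 < 0,  v_rel·d = 169 > 0  ⇒  outside

inside=no margin=-9189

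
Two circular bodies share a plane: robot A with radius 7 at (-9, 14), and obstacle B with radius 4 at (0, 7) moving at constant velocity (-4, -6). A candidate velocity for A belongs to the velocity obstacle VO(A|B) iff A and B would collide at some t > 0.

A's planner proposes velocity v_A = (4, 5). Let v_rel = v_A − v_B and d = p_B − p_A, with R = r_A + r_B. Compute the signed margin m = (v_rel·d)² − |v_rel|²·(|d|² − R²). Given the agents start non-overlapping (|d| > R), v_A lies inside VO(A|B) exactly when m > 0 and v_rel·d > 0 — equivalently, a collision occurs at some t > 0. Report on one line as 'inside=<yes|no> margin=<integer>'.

d = (9, -7),  |d|² = 130;  R = 7+4 = 11,  c = 130−11² = 9
v_rel = (8, 11),  |v_rel|² = 185;  v_rel·d = (8)·(9) + (11)·(-7) = -5
185·t² + 10·t + 9 = 0  ⇒  m = (-5)² − 185·9 = -1640
m = -1640 < 0,  v_rel·d = -5 < 0  ⇒  outside

inside=no margin=-1640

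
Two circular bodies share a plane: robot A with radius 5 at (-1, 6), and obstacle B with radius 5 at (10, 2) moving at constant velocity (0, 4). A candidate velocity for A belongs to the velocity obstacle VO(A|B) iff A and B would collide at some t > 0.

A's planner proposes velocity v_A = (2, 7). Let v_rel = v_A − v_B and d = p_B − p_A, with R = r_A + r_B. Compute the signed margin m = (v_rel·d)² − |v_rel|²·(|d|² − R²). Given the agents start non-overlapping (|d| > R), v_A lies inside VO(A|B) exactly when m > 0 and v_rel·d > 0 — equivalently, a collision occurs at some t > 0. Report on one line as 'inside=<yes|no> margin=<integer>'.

d = (11, -4),  |d|² = 137;  R = 5+5 = 10,  c = 137−10² = 37
v_rel = (2, 3),  |v_rel|² = 13;  v_rel·d = (2)·(11) + (3)·(-4) = 10
13·t² − 20·t + 37 = 0  ⇒  m = 10² − 13·37 = -381
m = -381 < 0,  v_rel·d = 10 > 0  ⇒  outside

inside=no margin=-381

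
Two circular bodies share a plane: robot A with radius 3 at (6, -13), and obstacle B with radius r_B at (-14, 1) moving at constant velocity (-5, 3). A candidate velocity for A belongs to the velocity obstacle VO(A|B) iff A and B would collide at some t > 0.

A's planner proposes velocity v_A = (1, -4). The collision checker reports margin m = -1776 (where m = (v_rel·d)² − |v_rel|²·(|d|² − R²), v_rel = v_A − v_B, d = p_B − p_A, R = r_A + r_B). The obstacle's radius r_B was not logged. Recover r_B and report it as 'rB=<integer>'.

m = -1776
d = (-20, 14);  v_rel = (6, -7),  |v_rel|² = 85
v_rel×d = (6)·(14) − (-7)·(-20) = -56
since m = R²·85 − (-56)²:  R² = (3136 + -1776) / 85 = 16
R = √16 = 4  ⇒  r_B = 4 − 3 = 1

rB=1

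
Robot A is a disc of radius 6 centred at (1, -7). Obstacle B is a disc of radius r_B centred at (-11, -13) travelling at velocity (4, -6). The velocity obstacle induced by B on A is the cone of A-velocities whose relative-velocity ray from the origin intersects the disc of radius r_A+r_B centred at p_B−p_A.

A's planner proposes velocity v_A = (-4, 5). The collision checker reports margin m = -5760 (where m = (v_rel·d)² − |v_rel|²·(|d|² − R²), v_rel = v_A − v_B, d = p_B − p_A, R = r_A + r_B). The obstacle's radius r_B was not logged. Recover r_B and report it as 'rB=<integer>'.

m = -5760
d = (-12, -6);  v_rel = (-8, 11),  |v_rel|² = 185
v_rel×d = (-8)·(-6) − (11)·(-12) = 180
since m = R²·185 − 180²:  R² = (32400 + -5760) / 185 = 144
R = √144 = 12  ⇒  r_B = 12 − 6 = 6

rB=6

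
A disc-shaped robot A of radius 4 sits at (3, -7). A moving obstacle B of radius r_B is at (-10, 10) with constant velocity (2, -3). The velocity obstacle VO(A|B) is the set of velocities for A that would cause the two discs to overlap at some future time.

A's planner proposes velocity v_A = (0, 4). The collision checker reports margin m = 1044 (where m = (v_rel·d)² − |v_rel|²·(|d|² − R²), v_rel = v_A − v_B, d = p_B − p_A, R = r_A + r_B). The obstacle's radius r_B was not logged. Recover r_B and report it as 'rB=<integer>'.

m = 1044
d = (-13, 17);  v_rel = (-2, 7),  |v_rel|² = 53
v_rel×d = (-2)·(17) − (7)·(-13) = 57
since m = R²·53 − 57²:  R² = (3249 + 1044) / 53 = 81
R = √81 = 9  ⇒  r_B = 9 − 4 = 5

rB=5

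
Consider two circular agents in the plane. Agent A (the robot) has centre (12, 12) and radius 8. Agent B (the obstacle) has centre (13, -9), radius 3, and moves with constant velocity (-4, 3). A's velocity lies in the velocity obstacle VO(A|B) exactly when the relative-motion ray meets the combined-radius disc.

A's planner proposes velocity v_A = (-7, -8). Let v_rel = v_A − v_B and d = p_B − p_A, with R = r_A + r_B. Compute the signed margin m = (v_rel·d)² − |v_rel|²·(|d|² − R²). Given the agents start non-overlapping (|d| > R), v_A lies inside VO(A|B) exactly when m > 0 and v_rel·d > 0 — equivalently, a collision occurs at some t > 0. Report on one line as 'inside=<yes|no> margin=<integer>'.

d = (1, -21),  |d|² = 442;  R = 8+3 = 11,  c = 442−11² = 321
v_rel = (-3, -11),  |v_rel|² = 130;  v_rel·d = (-3)·(1) + (-11)·(-21) = 228
130·t² − 456·t + 321 = 0  ⇒  m = 228² − 130·321 = 10254
m = 10254 > 0,  v_rel·d = 228 > 0  ⇒  inside

inside=yes margin=10254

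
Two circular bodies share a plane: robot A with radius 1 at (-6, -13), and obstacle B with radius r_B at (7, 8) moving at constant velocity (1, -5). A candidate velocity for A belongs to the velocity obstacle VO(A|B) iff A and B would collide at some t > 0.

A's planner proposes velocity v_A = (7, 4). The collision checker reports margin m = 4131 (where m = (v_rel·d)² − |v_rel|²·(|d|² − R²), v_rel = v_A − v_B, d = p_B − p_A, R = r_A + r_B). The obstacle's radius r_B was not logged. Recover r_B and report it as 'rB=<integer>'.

m = 4131
d = (13, 21);  v_rel = (6, 9),  |v_rel|² = 117
v_rel×d = (6)·(21) − (9)·(13) = 9
since m = R²·117 − 9²:  R² = (81 + 4131) / 117 = 36
R = √36 = 6  ⇒  r_B = 6 − 1 = 5

rB=5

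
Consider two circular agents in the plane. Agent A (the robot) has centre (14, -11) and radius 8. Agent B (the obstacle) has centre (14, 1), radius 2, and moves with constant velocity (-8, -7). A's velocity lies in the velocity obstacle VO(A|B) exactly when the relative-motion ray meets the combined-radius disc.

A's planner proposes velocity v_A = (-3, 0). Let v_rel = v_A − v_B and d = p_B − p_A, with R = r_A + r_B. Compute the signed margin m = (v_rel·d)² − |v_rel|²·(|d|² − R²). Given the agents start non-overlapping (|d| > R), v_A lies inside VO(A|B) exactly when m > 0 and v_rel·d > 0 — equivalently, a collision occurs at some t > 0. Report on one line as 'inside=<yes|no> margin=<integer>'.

d = (0, 12),  |d|² = 144;  R = 8+2 = 10,  c = 144−10² = 44
v_rel = (5, 7),  |v_rel|² = 74;  v_rel·d = (5)·(0) + (7)·(12) = 84
74·t² − 168·t + 44 = 0  ⇒  m = 84² − 74·44 = 3800
m = 3800 > 0,  v_rel·d = 84 > 0  ⇒  inside

inside=yes margin=3800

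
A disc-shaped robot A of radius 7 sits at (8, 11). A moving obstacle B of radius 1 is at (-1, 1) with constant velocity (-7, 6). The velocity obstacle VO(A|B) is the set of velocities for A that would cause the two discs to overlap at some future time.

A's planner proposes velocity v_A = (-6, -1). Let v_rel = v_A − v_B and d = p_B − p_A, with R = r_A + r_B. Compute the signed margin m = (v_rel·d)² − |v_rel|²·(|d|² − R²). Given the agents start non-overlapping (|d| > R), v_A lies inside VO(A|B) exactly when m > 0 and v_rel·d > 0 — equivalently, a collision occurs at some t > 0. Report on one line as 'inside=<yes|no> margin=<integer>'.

d = (-9, -10),  |d|² = 181;  R = 7+1 = 8,  c = 181−8² = 117
v_rel = (1, -7),  |v_rel|² = 50;  v_rel·d = (1)·(-9) + (-7)·(-10) = 61
50·t² − 122·t + 117 = 0  ⇒  m = 61² − 50·117 = -2129
m = -2129 < 0,  v_rel·d = 61 > 0  ⇒  outside

inside=no margin=-2129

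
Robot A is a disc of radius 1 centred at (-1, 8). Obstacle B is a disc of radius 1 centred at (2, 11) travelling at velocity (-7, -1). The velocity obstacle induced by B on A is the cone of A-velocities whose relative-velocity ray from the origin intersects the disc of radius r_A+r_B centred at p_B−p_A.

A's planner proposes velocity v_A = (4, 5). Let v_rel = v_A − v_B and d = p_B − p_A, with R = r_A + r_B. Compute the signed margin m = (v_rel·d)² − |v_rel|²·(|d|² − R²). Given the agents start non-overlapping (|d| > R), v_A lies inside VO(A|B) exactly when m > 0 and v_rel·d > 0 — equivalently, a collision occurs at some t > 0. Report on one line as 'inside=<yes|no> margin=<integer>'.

d = (3, 3),  |d|² = 18;  R = 1+1 = 2,  c = 18−2² = 14
v_rel = (11, 6),  |v_rel|² = 157;  v_rel·d = (11)·(3) + (6)·(3) = 51
157·t² − 102·t + 14 = 0  ⇒  m = 51² − 157·14 = 403
m = 403 > 0,  v_rel·d = 51 > 0  ⇒  inside

inside=yes margin=403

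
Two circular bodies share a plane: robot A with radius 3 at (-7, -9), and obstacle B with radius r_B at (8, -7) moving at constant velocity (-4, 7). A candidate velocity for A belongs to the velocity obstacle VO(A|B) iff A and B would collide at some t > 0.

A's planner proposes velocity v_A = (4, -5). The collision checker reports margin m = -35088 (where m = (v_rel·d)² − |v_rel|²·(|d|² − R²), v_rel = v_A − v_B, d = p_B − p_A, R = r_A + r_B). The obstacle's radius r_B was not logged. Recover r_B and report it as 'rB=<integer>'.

m = -35088
d = (15, 2);  v_rel = (8, -12),  |v_rel|² = 208
v_rel×d = (8)·(2) − (-12)·(15) = 196
since m = R²·208 − 196²:  R² = (38416 + -35088) / 208 = 16
R = √16 = 4  ⇒  r_B = 4 − 3 = 1

rB=1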